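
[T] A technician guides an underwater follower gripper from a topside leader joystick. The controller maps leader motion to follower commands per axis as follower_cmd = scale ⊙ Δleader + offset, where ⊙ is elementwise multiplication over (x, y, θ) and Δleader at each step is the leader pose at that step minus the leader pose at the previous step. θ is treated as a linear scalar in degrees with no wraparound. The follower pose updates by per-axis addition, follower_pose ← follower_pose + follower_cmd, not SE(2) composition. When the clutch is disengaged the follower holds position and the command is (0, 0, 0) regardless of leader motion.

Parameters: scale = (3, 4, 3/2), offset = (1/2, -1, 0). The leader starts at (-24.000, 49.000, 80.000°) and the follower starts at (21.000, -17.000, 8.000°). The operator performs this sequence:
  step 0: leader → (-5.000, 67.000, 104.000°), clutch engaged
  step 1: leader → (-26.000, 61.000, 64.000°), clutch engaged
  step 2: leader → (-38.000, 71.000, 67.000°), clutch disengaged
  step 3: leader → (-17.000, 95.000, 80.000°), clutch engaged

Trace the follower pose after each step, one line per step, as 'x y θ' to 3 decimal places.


78.500 54.000 44.000
16.000 29.000 -16.000
16.000 29.000 -16.000
79.500 124.000 3.500

step 0: Δleader=(19.000, 18.000, 24.000°), engaged; cmd=(57.500, 71.000, 36.000°) → follower=(78.500, 54.000, 44.000°)
step 1: Δleader=(-21.000, -6.000, -40.000°), engaged; cmd=(-62.500, -25.000, -60.000°) → follower=(16.000, 29.000, -16.000°)
step 2: Δleader=(-12.000, 10.000, 3.000°), disengaged; cmd=(0,0,0) → follower holds at (16.000, 29.000, -16.000°)
step 3: Δleader=(21.000, 24.000, 13.000°), engaged; cmd=(63.500, 95.000, 19.500°) → follower=(79.500, 124.000, 3.500°)


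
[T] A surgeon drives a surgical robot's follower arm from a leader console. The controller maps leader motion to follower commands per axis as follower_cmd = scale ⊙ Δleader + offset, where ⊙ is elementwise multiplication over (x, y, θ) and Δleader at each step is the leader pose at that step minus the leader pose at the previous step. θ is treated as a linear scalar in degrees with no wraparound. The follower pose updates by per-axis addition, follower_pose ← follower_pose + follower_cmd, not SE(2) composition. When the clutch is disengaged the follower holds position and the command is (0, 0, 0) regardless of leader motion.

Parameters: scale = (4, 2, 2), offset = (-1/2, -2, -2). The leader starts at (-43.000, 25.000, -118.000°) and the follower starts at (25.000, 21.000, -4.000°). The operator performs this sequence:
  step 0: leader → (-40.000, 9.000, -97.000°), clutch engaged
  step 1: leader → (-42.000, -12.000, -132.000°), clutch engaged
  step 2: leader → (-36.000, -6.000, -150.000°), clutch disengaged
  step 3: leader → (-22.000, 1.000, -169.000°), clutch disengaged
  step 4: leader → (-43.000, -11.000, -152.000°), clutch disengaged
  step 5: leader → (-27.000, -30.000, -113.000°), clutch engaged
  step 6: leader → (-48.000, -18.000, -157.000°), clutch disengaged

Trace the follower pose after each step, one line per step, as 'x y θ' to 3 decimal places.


step 0: Δleader=(3.000, -16.000, 21.000°), engaged; cmd=(11.500, -34.000, 40.000°) → follower=(36.500, -13.000, 36.000°)
step 1: Δleader=(-2.000, -21.000, -35.000°), engaged; cmd=(-8.500, -44.000, -72.000°) → follower=(28.000, -57.000, -36.000°)
step 2: Δleader=(6.000, 6.000, -18.000°), disengaged; cmd=(0,0,0) → follower holds at (28.000, -57.000, -36.000°)
step 3: Δleader=(14.000, 7.000, -19.000°), disengaged; cmd=(0,0,0) → follower holds at (28.000, -57.000, -36.000°)
step 4: Δleader=(-21.000, -12.000, 17.000°), disengaged; cmd=(0,0,0) → follower holds at (28.000, -57.000, -36.000°)
step 5: Δleader=(16.000, -19.000, 39.000°), engaged; cmd=(63.500, -40.000, 76.000°) → follower=(91.500, -97.000, 40.000°)
step 6: Δleader=(-21.000, 12.000, -44.000°), disengaged; cmd=(0,0,0) → follower holds at (91.500, -97.000, 40.000°)

36.500 -13.000 36.000
28.000 -57.000 -36.000
28.000 -57.000 -36.000
28.000 -57.000 -36.000
28.000 -57.000 -36.000
91.500 -97.000 40.000
91.500 -97.000 40.000


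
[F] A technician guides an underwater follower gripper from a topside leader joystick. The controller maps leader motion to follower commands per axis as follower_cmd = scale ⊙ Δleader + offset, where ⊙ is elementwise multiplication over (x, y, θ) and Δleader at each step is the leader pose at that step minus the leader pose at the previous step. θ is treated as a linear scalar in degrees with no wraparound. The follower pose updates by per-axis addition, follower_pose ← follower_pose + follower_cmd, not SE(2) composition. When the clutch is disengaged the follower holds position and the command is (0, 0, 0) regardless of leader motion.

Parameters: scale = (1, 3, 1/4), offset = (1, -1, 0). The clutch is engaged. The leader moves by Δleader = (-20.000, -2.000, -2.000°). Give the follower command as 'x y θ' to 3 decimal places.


-19.000 -7.000 -0.500

axis x: 1·-20.000 + 1 = -19.000
axis y: 3·-2.000 + -1 = -7.000
axis θ: 1/4·-2.000 + 0 = -0.500


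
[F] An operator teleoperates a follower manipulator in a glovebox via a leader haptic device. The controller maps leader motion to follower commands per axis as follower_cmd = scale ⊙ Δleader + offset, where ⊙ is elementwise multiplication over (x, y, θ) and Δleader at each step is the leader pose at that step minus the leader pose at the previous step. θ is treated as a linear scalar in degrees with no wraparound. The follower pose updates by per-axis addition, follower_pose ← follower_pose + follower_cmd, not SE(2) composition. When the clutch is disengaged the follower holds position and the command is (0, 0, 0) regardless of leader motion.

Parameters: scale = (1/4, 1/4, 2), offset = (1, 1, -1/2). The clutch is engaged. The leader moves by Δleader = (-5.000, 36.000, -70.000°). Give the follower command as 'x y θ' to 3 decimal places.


axis x: 1/4·-5.000 + 1 = -0.250
axis y: 1/4·36.000 + 1 = 10.000
axis θ: 2·-70.000 + -1/2 = -140.500

-0.250 10.000 -140.500


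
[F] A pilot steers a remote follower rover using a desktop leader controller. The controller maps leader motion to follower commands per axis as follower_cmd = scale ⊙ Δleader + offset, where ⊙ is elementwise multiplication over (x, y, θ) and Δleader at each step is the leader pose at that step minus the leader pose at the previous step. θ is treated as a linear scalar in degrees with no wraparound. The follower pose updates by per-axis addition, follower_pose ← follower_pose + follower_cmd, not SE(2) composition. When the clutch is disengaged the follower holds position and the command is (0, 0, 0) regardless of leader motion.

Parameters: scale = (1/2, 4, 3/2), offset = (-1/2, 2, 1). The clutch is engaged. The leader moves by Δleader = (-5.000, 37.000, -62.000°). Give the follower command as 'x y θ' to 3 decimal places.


axis x: 1/2·-5.000 + -1/2 = -3.000
axis y: 4·37.000 + 2 = 150.000
axis θ: 3/2·-62.000 + 1 = -92.000

-3.000 150.000 -92.000


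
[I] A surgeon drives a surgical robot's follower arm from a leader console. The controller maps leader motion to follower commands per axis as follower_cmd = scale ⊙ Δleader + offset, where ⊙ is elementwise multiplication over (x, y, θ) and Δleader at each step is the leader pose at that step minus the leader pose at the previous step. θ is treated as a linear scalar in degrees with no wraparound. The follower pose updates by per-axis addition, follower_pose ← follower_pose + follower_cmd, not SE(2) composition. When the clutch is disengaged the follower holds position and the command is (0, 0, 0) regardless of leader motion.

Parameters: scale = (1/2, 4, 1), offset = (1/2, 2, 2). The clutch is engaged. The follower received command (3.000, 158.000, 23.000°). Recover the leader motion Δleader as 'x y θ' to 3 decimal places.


5.000 39.000 21.000

axis x: (3.000 − 1/2) / (1/2) = 5.000
axis y: (158.000 − 2) / (4) = 39.000
axis θ: (23.000 − 2) / (1) = 21.000


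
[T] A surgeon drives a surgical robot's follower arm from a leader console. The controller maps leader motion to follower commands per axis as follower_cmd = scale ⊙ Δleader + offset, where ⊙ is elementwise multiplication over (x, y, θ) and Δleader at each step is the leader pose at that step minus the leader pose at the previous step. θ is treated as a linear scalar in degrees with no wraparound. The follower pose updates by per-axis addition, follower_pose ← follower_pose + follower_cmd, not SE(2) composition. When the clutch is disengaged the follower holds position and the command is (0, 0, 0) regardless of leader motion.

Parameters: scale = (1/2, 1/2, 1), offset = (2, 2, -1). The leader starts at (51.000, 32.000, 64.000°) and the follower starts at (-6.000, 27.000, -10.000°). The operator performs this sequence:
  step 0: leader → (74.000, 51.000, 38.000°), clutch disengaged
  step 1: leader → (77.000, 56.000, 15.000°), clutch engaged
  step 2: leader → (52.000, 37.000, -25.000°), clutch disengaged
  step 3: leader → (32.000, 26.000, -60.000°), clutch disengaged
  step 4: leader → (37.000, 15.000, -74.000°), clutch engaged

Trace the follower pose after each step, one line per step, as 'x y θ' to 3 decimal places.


step 0: Δleader=(23.000, 19.000, -26.000°), disengaged; cmd=(0,0,0) → follower holds at (-6.000, 27.000, -10.000°)
step 1: Δleader=(3.000, 5.000, -23.000°), engaged; cmd=(3.500, 4.500, -24.000°) → follower=(-2.500, 31.500, -34.000°)
step 2: Δleader=(-25.000, -19.000, -40.000°), disengaged; cmd=(0,0,0) → follower holds at (-2.500, 31.500, -34.000°)
step 3: Δleader=(-20.000, -11.000, -35.000°), disengaged; cmd=(0,0,0) → follower holds at (-2.500, 31.500, -34.000°)
step 4: Δleader=(5.000, -11.000, -14.000°), engaged; cmd=(4.500, -3.500, -15.000°) → follower=(2.000, 28.000, -49.000°)

-6.000 27.000 -10.000
-2.500 31.500 -34.000
-2.500 31.500 -34.000
-2.500 31.500 -34.000
2.000 28.000 -49.000


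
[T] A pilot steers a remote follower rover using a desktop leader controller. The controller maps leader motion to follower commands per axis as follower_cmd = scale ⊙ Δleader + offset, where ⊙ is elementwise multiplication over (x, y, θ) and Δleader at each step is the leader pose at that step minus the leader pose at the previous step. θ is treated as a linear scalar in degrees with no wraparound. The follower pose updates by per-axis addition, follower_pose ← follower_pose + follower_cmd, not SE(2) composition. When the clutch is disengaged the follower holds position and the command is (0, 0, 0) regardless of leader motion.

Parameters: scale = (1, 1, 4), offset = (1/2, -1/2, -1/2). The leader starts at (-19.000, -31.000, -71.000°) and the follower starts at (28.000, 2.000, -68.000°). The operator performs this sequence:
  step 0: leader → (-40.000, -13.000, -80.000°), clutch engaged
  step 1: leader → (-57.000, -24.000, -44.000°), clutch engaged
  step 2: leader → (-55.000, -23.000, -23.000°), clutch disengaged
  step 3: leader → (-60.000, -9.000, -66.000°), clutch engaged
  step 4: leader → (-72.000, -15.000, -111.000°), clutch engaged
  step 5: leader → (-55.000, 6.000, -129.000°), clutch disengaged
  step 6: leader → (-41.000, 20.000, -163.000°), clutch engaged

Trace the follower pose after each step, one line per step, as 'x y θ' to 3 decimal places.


step 0: Δleader=(-21.000, 18.000, -9.000°), engaged; cmd=(-20.500, 17.500, -36.500°) → follower=(7.500, 19.500, -104.500°)
step 1: Δleader=(-17.000, -11.000, 36.000°), engaged; cmd=(-16.500, -11.500, 143.500°) → follower=(-9.000, 8.000, 39.000°)
step 2: Δleader=(2.000, 1.000, 21.000°), disengaged; cmd=(0,0,0) → follower holds at (-9.000, 8.000, 39.000°)
step 3: Δleader=(-5.000, 14.000, -43.000°), engaged; cmd=(-4.500, 13.500, -172.500°) → follower=(-13.500, 21.500, -133.500°)
step 4: Δleader=(-12.000, -6.000, -45.000°), engaged; cmd=(-11.500, -6.500, -180.500°) → follower=(-25.000, 15.000, -314.000°)
step 5: Δleader=(17.000, 21.000, -18.000°), disengaged; cmd=(0,0,0) → follower holds at (-25.000, 15.000, -314.000°)
step 6: Δleader=(14.000, 14.000, -34.000°), engaged; cmd=(14.500, 13.500, -136.500°) → follower=(-10.500, 28.500, -450.500°)

7.500 19.500 -104.500
-9.000 8.000 39.000
-9.000 8.000 39.000
-13.500 21.500 -133.500
-25.000 15.000 -314.000
-25.000 15.000 -314.000
-10.500 28.500 -450.500


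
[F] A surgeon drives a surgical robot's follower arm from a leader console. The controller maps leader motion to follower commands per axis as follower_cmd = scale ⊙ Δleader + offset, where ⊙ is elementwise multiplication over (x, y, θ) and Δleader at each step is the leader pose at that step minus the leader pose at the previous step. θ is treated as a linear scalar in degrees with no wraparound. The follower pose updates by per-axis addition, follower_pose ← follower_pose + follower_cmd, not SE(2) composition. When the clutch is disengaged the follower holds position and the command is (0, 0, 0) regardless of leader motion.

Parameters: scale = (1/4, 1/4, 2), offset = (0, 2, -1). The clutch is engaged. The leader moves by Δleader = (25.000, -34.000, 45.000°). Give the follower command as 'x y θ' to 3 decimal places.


axis x: 1/4·25.000 + 0 = 6.250
axis y: 1/4·-34.000 + 2 = -6.500
axis θ: 2·45.000 + -1 = 89.000

6.250 -6.500 89.000


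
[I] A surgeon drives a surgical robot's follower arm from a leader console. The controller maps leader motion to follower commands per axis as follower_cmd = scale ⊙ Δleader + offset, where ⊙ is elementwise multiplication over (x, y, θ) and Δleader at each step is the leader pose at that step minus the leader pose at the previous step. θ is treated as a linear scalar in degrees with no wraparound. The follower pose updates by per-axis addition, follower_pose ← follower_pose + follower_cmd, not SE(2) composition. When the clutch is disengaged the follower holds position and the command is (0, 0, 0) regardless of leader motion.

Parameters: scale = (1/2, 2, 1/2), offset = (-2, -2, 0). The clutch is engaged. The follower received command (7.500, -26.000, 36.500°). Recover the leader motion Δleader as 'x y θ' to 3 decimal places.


axis x: (7.500 − -2) / (1/2) = 19.000
axis y: (-26.000 − -2) / (2) = -12.000
axis θ: (36.500 − 0) / (1/2) = 73.000

19.000 -12.000 73.000


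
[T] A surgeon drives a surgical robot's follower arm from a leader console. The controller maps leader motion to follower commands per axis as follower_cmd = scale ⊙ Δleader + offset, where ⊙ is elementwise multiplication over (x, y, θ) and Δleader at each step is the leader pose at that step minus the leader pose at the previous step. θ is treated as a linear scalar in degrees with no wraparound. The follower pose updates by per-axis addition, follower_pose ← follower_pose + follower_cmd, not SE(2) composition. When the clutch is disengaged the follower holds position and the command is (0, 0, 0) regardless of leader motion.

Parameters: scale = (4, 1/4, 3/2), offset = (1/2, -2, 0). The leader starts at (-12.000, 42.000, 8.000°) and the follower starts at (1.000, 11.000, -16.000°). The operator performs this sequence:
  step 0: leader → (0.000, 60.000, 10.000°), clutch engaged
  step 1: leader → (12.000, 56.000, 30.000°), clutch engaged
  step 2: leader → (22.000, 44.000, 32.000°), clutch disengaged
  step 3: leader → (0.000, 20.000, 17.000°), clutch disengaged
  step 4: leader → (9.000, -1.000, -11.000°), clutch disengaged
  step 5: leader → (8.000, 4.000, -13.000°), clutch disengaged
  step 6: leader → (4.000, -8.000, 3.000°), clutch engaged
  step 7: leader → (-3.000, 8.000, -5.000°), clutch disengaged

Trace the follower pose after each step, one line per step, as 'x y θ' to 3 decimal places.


step 0: Δleader=(12.000, 18.000, 2.000°), engaged; cmd=(48.500, 2.500, 3.000°) → follower=(49.500, 13.500, -13.000°)
step 1: Δleader=(12.000, -4.000, 20.000°), engaged; cmd=(48.500, -3.000, 30.000°) → follower=(98.000, 10.500, 17.000°)
step 2: Δleader=(10.000, -12.000, 2.000°), disengaged; cmd=(0,0,0) → follower holds at (98.000, 10.500, 17.000°)
step 3: Δleader=(-22.000, -24.000, -15.000°), disengaged; cmd=(0,0,0) → follower holds at (98.000, 10.500, 17.000°)
step 4: Δleader=(9.000, -21.000, -28.000°), disengaged; cmd=(0,0,0) → follower holds at (98.000, 10.500, 17.000°)
step 5: Δleader=(-1.000, 5.000, -2.000°), disengaged; cmd=(0,0,0) → follower holds at (98.000, 10.500, 17.000°)
step 6: Δleader=(-4.000, -12.000, 16.000°), engaged; cmd=(-15.500, -5.000, 24.000°) → follower=(82.500, 5.500, 41.000°)
step 7: Δleader=(-7.000, 16.000, -8.000°), disengaged; cmd=(0,0,0) → follower holds at (82.500, 5.500, 41.000°)

49.500 13.500 -13.000
98.000 10.500 17.000
98.000 10.500 17.000
98.000 10.500 17.000
98.000 10.500 17.000
98.000 10.500 17.000
82.500 5.500 41.000
82.500 5.500 41.000


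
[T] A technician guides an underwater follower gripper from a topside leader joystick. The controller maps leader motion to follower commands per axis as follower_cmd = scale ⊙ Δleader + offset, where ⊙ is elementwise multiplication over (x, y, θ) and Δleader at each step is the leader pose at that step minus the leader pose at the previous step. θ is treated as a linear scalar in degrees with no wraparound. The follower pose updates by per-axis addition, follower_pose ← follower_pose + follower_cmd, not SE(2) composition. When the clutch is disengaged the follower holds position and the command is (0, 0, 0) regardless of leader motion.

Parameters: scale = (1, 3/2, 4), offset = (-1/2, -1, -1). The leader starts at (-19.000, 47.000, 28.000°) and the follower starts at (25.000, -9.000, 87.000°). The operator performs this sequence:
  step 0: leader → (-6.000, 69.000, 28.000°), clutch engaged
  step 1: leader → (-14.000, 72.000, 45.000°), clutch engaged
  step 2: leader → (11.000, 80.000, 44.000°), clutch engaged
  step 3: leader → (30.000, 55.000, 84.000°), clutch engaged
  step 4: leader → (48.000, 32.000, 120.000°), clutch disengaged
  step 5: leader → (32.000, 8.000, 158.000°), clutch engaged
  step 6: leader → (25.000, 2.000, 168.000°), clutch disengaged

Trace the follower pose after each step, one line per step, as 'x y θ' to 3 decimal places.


step 0: Δleader=(13.000, 22.000, 0.000°), engaged; cmd=(12.500, 32.000, -1.000°) → follower=(37.500, 23.000, 86.000°)
step 1: Δleader=(-8.000, 3.000, 17.000°), engaged; cmd=(-8.500, 3.500, 67.000°) → follower=(29.000, 26.500, 153.000°)
step 2: Δleader=(25.000, 8.000, -1.000°), engaged; cmd=(24.500, 11.000, -5.000°) → follower=(53.500, 37.500, 148.000°)
step 3: Δleader=(19.000, -25.000, 40.000°), engaged; cmd=(18.500, -38.500, 159.000°) → follower=(72.000, -1.000, 307.000°)
step 4: Δleader=(18.000, -23.000, 36.000°), disengaged; cmd=(0,0,0) → follower holds at (72.000, -1.000, 307.000°)
step 5: Δleader=(-16.000, -24.000, 38.000°), engaged; cmd=(-16.500, -37.000, 151.000°) → follower=(55.500, -38.000, 458.000°)
step 6: Δleader=(-7.000, -6.000, 10.000°), disengaged; cmd=(0,0,0) → follower holds at (55.500, -38.000, 458.000°)

37.500 23.000 86.000
29.000 26.500 153.000
53.500 37.500 148.000
72.000 -1.000 307.000
72.000 -1.000 307.000
55.500 -38.000 458.000
55.500 -38.000 458.000


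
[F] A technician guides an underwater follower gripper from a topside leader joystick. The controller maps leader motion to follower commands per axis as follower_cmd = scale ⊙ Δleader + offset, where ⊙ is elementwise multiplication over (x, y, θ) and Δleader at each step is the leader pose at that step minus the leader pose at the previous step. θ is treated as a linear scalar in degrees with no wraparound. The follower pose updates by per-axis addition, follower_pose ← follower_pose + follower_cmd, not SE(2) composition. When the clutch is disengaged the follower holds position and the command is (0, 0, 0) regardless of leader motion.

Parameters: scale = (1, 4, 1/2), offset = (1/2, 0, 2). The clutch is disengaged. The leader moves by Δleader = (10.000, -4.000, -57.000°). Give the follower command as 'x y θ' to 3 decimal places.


clutch disengaged → follower holds; cmd = (0, 0, 0)

0.000 0.000 0.000


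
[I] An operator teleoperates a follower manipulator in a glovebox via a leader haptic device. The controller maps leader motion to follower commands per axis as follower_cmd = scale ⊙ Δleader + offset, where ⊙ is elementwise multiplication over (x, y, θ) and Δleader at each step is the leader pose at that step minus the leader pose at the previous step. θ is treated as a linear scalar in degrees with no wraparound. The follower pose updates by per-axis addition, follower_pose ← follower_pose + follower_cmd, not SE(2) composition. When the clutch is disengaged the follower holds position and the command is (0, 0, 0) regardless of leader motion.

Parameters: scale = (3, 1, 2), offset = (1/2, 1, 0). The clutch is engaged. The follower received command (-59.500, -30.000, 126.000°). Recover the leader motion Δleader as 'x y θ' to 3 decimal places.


axis x: (-59.500 − 1/2) / (3) = -20.000
axis y: (-30.000 − 1) / (1) = -31.000
axis θ: (126.000 − 0) / (2) = 63.000

-20.000 -31.000 63.000


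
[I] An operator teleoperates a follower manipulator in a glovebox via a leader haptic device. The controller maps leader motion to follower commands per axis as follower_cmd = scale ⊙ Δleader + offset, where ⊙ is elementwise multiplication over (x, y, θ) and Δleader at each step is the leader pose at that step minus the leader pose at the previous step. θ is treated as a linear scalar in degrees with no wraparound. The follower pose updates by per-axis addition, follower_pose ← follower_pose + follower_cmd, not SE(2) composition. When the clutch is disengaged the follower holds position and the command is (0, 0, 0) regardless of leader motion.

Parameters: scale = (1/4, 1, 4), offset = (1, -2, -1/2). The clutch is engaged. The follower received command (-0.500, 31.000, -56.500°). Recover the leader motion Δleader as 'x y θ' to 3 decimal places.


-6.000 33.000 -14.000

axis x: (-0.500 − 1) / (1/4) = -6.000
axis y: (31.000 − -2) / (1) = 33.000
axis θ: (-56.500 − -1/2) / (4) = -14.000


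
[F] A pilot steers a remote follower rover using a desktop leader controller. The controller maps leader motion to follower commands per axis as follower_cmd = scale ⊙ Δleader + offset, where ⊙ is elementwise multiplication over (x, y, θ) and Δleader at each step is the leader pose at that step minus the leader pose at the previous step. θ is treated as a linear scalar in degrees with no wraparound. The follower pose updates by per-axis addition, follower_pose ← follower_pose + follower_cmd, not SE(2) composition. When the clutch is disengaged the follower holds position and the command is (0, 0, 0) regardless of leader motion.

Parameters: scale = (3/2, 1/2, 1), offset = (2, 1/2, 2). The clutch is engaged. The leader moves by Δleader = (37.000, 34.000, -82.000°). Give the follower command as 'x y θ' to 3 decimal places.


57.500 17.500 -80.000

axis x: 3/2·37.000 + 2 = 57.500
axis y: 1/2·34.000 + 1/2 = 17.500
axis θ: 1·-82.000 + 2 = -80.000


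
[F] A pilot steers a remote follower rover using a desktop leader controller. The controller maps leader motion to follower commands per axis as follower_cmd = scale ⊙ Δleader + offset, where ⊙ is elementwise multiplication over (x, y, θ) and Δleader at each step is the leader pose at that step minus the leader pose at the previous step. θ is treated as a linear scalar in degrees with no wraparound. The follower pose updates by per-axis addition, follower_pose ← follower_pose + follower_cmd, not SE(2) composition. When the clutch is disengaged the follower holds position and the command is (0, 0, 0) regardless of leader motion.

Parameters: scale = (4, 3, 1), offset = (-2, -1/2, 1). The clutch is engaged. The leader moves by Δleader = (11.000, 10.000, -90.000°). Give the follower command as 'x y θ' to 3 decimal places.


axis x: 4·11.000 + -2 = 42.000
axis y: 3·10.000 + -1/2 = 29.500
axis θ: 1·-90.000 + 1 = -89.000

42.000 29.500 -89.000


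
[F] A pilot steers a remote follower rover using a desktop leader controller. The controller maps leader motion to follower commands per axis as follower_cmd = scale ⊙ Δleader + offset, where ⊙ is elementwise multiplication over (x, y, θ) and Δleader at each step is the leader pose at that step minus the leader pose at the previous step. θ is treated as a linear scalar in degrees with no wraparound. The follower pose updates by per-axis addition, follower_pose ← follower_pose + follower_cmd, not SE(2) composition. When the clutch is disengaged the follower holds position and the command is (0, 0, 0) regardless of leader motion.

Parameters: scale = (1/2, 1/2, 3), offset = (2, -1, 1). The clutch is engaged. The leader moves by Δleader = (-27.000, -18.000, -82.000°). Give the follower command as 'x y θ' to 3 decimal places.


-11.500 -10.000 -245.000

axis x: 1/2·-27.000 + 2 = -11.500
axis y: 1/2·-18.000 + -1 = -10.000
axis θ: 3·-82.000 + 1 = -245.000


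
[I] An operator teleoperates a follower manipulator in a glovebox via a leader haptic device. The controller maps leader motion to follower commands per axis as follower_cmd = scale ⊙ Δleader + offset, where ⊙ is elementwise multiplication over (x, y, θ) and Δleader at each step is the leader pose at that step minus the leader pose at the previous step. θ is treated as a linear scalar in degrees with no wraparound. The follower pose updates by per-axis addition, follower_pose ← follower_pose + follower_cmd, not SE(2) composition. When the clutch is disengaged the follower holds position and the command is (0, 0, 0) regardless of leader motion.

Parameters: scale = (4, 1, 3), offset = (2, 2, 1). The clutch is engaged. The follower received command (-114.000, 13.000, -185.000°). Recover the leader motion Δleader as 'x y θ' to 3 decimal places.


axis x: (-114.000 − 2) / (4) = -29.000
axis y: (13.000 − 2) / (1) = 11.000
axis θ: (-185.000 − 1) / (3) = -62.000

-29.000 11.000 -62.000


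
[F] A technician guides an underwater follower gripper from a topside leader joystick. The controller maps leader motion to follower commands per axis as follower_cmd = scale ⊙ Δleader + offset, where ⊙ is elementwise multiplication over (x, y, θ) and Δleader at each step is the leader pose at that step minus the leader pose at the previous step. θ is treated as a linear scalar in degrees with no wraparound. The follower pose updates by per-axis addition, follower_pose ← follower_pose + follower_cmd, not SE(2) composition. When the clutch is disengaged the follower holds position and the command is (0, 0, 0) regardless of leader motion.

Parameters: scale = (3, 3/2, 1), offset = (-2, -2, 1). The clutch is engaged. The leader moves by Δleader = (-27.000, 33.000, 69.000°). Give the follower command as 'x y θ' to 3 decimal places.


axis x: 3·-27.000 + -2 = -83.000
axis y: 3/2·33.000 + -2 = 47.500
axis θ: 1·69.000 + 1 = 70.000

-83.000 47.500 70.000


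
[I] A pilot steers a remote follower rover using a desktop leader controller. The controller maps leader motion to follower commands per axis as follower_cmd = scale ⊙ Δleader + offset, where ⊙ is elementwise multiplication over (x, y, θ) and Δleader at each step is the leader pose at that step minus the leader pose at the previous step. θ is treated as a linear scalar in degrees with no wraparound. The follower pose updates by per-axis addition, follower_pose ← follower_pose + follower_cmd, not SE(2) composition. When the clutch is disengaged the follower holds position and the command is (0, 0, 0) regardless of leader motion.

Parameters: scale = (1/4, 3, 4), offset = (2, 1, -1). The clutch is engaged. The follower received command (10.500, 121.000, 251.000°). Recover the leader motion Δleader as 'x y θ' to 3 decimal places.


34.000 40.000 63.000

axis x: (10.500 − 2) / (1/4) = 34.000
axis y: (121.000 − 1) / (3) = 40.000
axis θ: (251.000 − -1) / (4) = 63.000


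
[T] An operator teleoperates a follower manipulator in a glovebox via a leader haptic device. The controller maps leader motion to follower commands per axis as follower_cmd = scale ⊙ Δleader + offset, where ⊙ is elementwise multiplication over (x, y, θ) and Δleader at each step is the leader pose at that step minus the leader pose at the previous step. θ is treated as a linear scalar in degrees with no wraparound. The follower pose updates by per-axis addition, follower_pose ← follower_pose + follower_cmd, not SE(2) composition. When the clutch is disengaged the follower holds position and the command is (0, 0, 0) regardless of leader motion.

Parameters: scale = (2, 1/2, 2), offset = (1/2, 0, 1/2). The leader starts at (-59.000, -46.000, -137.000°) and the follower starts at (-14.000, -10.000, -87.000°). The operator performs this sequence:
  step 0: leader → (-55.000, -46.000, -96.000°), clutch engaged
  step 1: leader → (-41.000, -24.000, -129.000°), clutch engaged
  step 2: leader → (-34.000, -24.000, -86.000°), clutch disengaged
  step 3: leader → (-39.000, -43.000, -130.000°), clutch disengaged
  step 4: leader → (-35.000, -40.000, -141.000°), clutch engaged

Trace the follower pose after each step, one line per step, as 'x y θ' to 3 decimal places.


-5.500 -10.000 -4.500
23.000 1.000 -70.000
23.000 1.000 -70.000
23.000 1.000 -70.000
31.500 2.500 -91.500

step 0: Δleader=(4.000, 0.000, 41.000°), engaged; cmd=(8.500, 0.000, 82.500°) → follower=(-5.500, -10.000, -4.500°)
step 1: Δleader=(14.000, 22.000, -33.000°), engaged; cmd=(28.500, 11.000, -65.500°) → follower=(23.000, 1.000, -70.000°)
step 2: Δleader=(7.000, 0.000, 43.000°), disengaged; cmd=(0,0,0) → follower holds at (23.000, 1.000, -70.000°)
step 3: Δleader=(-5.000, -19.000, -44.000°), disengaged; cmd=(0,0,0) → follower holds at (23.000, 1.000, -70.000°)
step 4: Δleader=(4.000, 3.000, -11.000°), engaged; cmd=(8.500, 1.500, -21.500°) → follower=(31.500, 2.500, -91.500°)


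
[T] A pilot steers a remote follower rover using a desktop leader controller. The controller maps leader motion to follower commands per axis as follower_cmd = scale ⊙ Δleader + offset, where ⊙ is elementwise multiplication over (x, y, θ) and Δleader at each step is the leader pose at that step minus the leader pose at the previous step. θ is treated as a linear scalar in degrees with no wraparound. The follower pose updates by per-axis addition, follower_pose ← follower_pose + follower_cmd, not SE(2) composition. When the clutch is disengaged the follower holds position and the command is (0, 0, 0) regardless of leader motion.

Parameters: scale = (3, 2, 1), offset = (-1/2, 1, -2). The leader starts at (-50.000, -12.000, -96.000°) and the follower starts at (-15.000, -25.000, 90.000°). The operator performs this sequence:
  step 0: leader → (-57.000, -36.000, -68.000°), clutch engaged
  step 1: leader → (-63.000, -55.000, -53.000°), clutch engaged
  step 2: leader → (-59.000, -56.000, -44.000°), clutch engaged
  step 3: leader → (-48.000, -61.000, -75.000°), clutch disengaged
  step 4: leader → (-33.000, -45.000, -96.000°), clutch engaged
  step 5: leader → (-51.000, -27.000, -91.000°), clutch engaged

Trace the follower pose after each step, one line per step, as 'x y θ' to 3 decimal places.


step 0: Δleader=(-7.000, -24.000, 28.000°), engaged; cmd=(-21.500, -47.000, 26.000°) → follower=(-36.500, -72.000, 116.000°)
step 1: Δleader=(-6.000, -19.000, 15.000°), engaged; cmd=(-18.500, -37.000, 13.000°) → follower=(-55.000, -109.000, 129.000°)
step 2: Δleader=(4.000, -1.000, 9.000°), engaged; cmd=(11.500, -1.000, 7.000°) → follower=(-43.500, -110.000, 136.000°)
step 3: Δleader=(11.000, -5.000, -31.000°), disengaged; cmd=(0,0,0) → follower holds at (-43.500, -110.000, 136.000°)
step 4: Δleader=(15.000, 16.000, -21.000°), engaged; cmd=(44.500, 33.000, -23.000°) → follower=(1.000, -77.000, 113.000°)
step 5: Δleader=(-18.000, 18.000, 5.000°), engaged; cmd=(-54.500, 37.000, 3.000°) → follower=(-53.500, -40.000, 116.000°)

-36.500 -72.000 116.000
-55.000 -109.000 129.000
-43.500 -110.000 136.000
-43.500 -110.000 136.000
1.000 -77.000 113.000
-53.500 -40.000 116.000


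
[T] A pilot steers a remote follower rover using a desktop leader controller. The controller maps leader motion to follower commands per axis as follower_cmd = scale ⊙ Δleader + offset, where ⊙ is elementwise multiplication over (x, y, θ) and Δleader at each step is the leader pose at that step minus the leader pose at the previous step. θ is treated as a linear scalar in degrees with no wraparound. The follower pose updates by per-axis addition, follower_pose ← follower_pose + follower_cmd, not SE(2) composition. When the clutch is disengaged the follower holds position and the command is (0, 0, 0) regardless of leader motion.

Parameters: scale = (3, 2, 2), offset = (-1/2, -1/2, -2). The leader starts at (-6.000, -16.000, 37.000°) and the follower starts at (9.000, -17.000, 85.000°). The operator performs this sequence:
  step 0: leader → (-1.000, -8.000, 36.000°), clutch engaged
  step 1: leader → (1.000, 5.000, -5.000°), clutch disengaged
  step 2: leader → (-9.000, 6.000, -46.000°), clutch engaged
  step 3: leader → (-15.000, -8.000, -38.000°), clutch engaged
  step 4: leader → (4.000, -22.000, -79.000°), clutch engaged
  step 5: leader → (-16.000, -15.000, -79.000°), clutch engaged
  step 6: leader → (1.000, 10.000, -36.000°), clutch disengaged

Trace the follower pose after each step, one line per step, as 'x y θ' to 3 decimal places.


23.500 -1.500 81.000
23.500 -1.500 81.000
-7.000 0.000 -3.000
-25.500 -28.500 11.000
31.000 -57.000 -73.000
-29.500 -43.500 -75.000
-29.500 -43.500 -75.000

step 0: Δleader=(5.000, 8.000, -1.000°), engaged; cmd=(14.500, 15.500, -4.000°) → follower=(23.500, -1.500, 81.000°)
step 1: Δleader=(2.000, 13.000, -41.000°), disengaged; cmd=(0,0,0) → follower holds at (23.500, -1.500, 81.000°)
step 2: Δleader=(-10.000, 1.000, -41.000°), engaged; cmd=(-30.500, 1.500, -84.000°) → follower=(-7.000, 0.000, -3.000°)
step 3: Δleader=(-6.000, -14.000, 8.000°), engaged; cmd=(-18.500, -28.500, 14.000°) → follower=(-25.500, -28.500, 11.000°)
step 4: Δleader=(19.000, -14.000, -41.000°), engaged; cmd=(56.500, -28.500, -84.000°) → follower=(31.000, -57.000, -73.000°)
step 5: Δleader=(-20.000, 7.000, 0.000°), engaged; cmd=(-60.500, 13.500, -2.000°) → follower=(-29.500, -43.500, -75.000°)
step 6: Δleader=(17.000, 25.000, 43.000°), disengaged; cmd=(0,0,0) → follower holds at (-29.500, -43.500, -75.000°)


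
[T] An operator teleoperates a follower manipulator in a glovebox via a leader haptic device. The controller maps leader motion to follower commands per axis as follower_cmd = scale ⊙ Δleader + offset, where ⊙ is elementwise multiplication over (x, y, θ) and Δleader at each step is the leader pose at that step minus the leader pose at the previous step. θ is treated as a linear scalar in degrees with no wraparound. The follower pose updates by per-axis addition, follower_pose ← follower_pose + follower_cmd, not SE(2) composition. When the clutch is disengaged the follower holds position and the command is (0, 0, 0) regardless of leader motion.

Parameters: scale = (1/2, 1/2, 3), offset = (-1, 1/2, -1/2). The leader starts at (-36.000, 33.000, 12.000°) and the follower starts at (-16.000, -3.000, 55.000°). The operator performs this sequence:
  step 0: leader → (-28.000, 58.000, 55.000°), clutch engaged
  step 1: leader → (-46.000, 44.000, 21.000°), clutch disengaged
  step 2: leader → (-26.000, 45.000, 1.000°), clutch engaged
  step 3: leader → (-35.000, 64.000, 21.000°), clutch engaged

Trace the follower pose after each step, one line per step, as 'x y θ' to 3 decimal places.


step 0: Δleader=(8.000, 25.000, 43.000°), engaged; cmd=(3.000, 13.000, 128.500°) → follower=(-13.000, 10.000, 183.500°)
step 1: Δleader=(-18.000, -14.000, -34.000°), disengaged; cmd=(0,0,0) → follower holds at (-13.000, 10.000, 183.500°)
step 2: Δleader=(20.000, 1.000, -20.000°), engaged; cmd=(9.000, 1.000, -60.500°) → follower=(-4.000, 11.000, 123.000°)
step 3: Δleader=(-9.000, 19.000, 20.000°), engaged; cmd=(-5.500, 10.000, 59.500°) → follower=(-9.500, 21.000, 182.500°)

-13.000 10.000 183.500
-13.000 10.000 183.500
-4.000 11.000 123.000
-9.500 21.000 182.500


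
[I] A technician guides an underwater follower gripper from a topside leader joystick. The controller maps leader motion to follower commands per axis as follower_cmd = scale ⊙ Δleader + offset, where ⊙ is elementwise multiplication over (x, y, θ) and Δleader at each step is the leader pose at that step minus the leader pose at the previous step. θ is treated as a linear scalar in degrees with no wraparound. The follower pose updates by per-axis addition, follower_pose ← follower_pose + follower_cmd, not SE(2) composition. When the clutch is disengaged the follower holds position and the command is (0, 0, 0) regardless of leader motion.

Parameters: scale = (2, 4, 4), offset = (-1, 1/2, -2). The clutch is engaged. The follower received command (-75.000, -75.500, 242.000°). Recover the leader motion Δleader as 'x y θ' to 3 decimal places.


-37.000 -19.000 61.000

axis x: (-75.000 − -1) / (2) = -37.000
axis y: (-75.500 − 1/2) / (4) = -19.000
axis θ: (242.000 − -2) / (4) = 61.000


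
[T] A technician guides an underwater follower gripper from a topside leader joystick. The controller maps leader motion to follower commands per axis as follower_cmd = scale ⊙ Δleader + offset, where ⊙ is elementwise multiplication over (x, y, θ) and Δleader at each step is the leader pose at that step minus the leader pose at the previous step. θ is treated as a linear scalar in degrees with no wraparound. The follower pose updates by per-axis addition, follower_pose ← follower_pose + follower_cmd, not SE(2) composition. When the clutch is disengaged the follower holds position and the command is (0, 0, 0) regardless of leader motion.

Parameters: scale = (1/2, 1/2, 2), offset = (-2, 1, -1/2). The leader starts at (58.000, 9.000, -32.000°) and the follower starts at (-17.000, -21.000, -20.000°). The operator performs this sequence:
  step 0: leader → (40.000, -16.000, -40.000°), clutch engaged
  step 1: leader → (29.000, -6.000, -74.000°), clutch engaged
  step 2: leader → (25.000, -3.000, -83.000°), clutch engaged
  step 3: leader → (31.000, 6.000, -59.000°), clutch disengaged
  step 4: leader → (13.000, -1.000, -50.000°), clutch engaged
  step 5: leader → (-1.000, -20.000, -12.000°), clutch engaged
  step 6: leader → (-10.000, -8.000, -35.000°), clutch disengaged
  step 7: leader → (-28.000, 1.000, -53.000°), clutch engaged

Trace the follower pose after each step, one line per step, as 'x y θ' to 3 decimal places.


-28.000 -32.500 -36.500
-35.500 -26.500 -105.000
-39.500 -24.000 -123.500
-39.500 -24.000 -123.500
-50.500 -26.500 -106.000
-59.500 -35.000 -30.500
-59.500 -35.000 -30.500
-70.500 -29.500 -67.000

step 0: Δleader=(-18.000, -25.000, -8.000°), engaged; cmd=(-11.000, -11.500, -16.500°) → follower=(-28.000, -32.500, -36.500°)
step 1: Δleader=(-11.000, 10.000, -34.000°), engaged; cmd=(-7.500, 6.000, -68.500°) → follower=(-35.500, -26.500, -105.000°)
step 2: Δleader=(-4.000, 3.000, -9.000°), engaged; cmd=(-4.000, 2.500, -18.500°) → follower=(-39.500, -24.000, -123.500°)
step 3: Δleader=(6.000, 9.000, 24.000°), disengaged; cmd=(0,0,0) → follower holds at (-39.500, -24.000, -123.500°)
step 4: Δleader=(-18.000, -7.000, 9.000°), engaged; cmd=(-11.000, -2.500, 17.500°) → follower=(-50.500, -26.500, -106.000°)
step 5: Δleader=(-14.000, -19.000, 38.000°), engaged; cmd=(-9.000, -8.500, 75.500°) → follower=(-59.500, -35.000, -30.500°)
step 6: Δleader=(-9.000, 12.000, -23.000°), disengaged; cmd=(0,0,0) → follower holds at (-59.500, -35.000, -30.500°)
step 7: Δleader=(-18.000, 9.000, -18.000°), engaged; cmd=(-11.000, 5.500, -36.500°) → follower=(-70.500, -29.500, -67.000°)
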